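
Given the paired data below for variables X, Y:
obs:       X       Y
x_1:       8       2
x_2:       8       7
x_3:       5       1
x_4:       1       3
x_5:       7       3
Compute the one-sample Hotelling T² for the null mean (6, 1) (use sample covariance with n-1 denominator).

Step 1 — sample mean vector:
  mean(X) = (8 + 8 + 5 + 1 + 7) / 5 = 29/5 = 5.8
  mean(Y) = (2 + 7 + 1 + 3 + 3) / 5 = 16/5 = 3.2
  x̄ = (5.8, 3.2),  deviation x̄ - mu_0 = (5.8, 3.2) - (6, 1) = (-0.2, 2.2).

Step 2 — sample covariance matrix, S[i,j] = (1/(n-1)) · Σ_k (x_{k,i} - mean_i) · (x_{k,j} - mean_j), divisor n-1 = 4:
  S[X,X] = ((2.2)·(2.2) + (2.2)·(2.2) + (-0.8)·(-0.8) + (-4.8)·(-4.8) + (1.2)·(1.2)) / 4 = 34.8/4 = 8.7
  S[X,Y] = ((2.2)·(-1.2) + (2.2)·(3.8) + (-0.8)·(-2.2) + (-4.8)·(-0.2) + (1.2)·(-0.2)) / 4 = 8.2/4 = 2.05
  S[Y,Y] = ((-1.2)·(-1.2) + (3.8)·(3.8) + (-2.2)·(-2.2) + (-0.2)·(-0.2) + (-0.2)·(-0.2)) / 4 = 20.8/4 = 5.2
  S = [[8.7, 2.05],
 [2.05, 5.2]].

Step 3 — invert S. det(S) = 8.7·5.2 - (2.05)² = 41.0375.
  S^{-1} = (1/det) · [[d, -b], [-b, a]] = [[0.1267, -0.05],
 [-0.05, 0.212]].

Step 4 — quadratic form (x̄ - mu_0)^T · S^{-1} · (x̄ - mu_0):
  S^{-1} · (x̄ - mu_0) = (-0.1352, 0.4764),
  (x̄ - mu_0)^T · [...] = (-0.2)·(-0.1352) + (2.2)·(0.4764) = 1.0751.

Step 5 — scale by n: T² = 5 · 1.0751 = 5.3756.

T² ≈ 5.3756


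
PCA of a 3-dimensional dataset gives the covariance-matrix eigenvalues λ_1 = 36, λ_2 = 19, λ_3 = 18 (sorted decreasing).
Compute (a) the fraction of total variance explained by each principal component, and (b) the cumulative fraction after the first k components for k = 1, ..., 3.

Step 1 — total variance = trace(Sigma) = Σ λ_i = 36 + 19 + 18 = 73.

Step 2 — fraction explained by component i = λ_i / Σ λ:
  PC1: 36/73 = 0.4932
  PC2: 19/73 = 0.2603
  PC3: 18/73 = 0.2466

Step 3 — cumulative fraction after k components = (λ_1 + ... + λ_k) / Σ λ:
  k = 1: 36/73 = 0.4932
  k = 2: (36 + 19)/73 = 55/73 = 0.7534
  k = 3: (36 + 19 + 18)/73 = 73/73 = 1

Summary (fraction, with percent):

explained: PC1 0.4932 (49.32%), PC2 0.2603 (26.03%), PC3 0.2466 (24.66%);  cumulative: 0.4932, 0.7534, 1


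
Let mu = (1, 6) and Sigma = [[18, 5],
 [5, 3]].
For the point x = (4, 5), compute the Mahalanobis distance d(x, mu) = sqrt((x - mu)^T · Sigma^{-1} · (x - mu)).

Step 1 — centre the observation: (x - mu) = (3, -1).

Step 2 — invert Sigma. det(Sigma) = 18·3 - (5)² = 29.
  Sigma^{-1} = (1/det) · [[d, -b], [-b, a]] = [[0.1034, -0.1724],
 [-0.1724, 0.6207]].

Step 3 — form the quadratic (x - mu)^T · Sigma^{-1} · (x - mu):
  Sigma^{-1} · (x - mu) = (0.4828, -1.1379).
  (x - mu)^T · [Sigma^{-1} · (x - mu)] = (3)·(0.4828) + (-1)·(-1.1379) = 2.5862.

Step 4 — take square root: d = √(2.5862) ≈ 1.6082.

d(x, mu) = √(2.5862) ≈ 1.6082


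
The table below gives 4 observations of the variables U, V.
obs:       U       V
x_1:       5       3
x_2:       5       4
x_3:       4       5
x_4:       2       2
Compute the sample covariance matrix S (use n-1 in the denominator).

Step 1 — column means:
  mean(U) = (5 + 5 + 4 + 2) / 4 = 16/4 = 4
  mean(V) = (3 + 4 + 5 + 2) / 4 = 14/4 = 3.5

Step 2 — sample covariance S[i,j] = (1/(n-1)) · Σ_k (x_{k,i} - mean_i) · (x_{k,j} - mean_j), with n-1 = 3.
  S[U,U] = ((1)·(1) + (1)·(1) + (0)·(0) + (-2)·(-2)) / 3 = 6/3 = 2
  S[U,V] = ((1)·(-0.5) + (1)·(0.5) + (0)·(1.5) + (-2)·(-1.5)) / 3 = 3/3 = 1
  S[V,V] = ((-0.5)·(-0.5) + (0.5)·(0.5) + (1.5)·(1.5) + (-1.5)·(-1.5)) / 3 = 5/3 = 1.6667

S is symmetric (S[j,i] = S[i,j]). Assembling:

S = [[2, 1],
 [1, 1.6667]]


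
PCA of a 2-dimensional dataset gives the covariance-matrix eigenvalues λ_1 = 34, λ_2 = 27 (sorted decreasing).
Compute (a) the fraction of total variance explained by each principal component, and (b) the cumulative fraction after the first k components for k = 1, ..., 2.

Step 1 — total variance = trace(Sigma) = Σ λ_i = 34 + 27 = 61.

Step 2 — fraction explained by component i = λ_i / Σ λ:
  PC1: 34/61 = 0.5574
  PC2: 27/61 = 0.4426

Step 3 — cumulative fraction after k components = (λ_1 + ... + λ_k) / Σ λ:
  k = 1: 34/61 = 0.5574
  k = 2: (34 + 27)/61 = 61/61 = 1

Summary (fraction, with percent):

explained: PC1 0.5574 (55.74%), PC2 0.4426 (44.26%);  cumulative: 0.5574, 1


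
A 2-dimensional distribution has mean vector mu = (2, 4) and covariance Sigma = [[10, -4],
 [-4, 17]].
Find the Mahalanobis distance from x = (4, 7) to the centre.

Step 1 — centre the observation: (x - mu) = (2, 3).

Step 2 — invert Sigma. det(Sigma) = 10·17 - (-4)² = 154.
  Sigma^{-1} = (1/det) · [[d, -b], [-b, a]] = [[0.1104, 0.026],
 [0.026, 0.0649]].

Step 3 — form the quadratic (x - mu)^T · Sigma^{-1} · (x - mu):
  Sigma^{-1} · (x - mu) = (0.2987, 0.2468).
  (x - mu)^T · [Sigma^{-1} · (x - mu)] = (2)·(0.2987) + (3)·(0.2468) = 1.3377.

Step 4 — take square root: d = √(1.3377) ≈ 1.1566.

d(x, mu) = √(1.3377) ≈ 1.1566


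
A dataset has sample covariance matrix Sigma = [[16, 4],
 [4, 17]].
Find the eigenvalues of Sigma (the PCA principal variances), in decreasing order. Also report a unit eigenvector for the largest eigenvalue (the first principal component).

Step 1 — characteristic polynomial of 2×2 Sigma:
  det(Sigma - λI) = λ² - trace · λ + det = 0.
  trace = 16 + 17 = 33, det = 16·17 - (4)² = 256.
Step 2 — discriminant:
  Δ = trace² - 4·det = 1089 - 1024 = 65.
Step 3 — eigenvalues:
  λ = (trace ± √Δ)/2 = (33 ± 8.0623)/2,
  λ_1 = 20.5311,  λ_2 = 12.4689.

Step 4 — unit eigenvector for λ_1: solve (Sigma - λ_1 I)v = 0. First row:
  (16 - 20.5311)·v_x + (4)·v_y = 0, i.e. (-4.5311)·v_x + (4)·v_y = 0,
  so v ∝ (b, λ_1 - a) = (4, 4.5311) = u.
  ||u|| = √((4)² + (4.5311)²) = √(36.5311) ≈ 6.0441,
  v_1 = u/||u|| ≈ (0.6618, 0.7497) (||v_1|| = 1).

λ_1 = 20.5311,  λ_2 = 12.4689;  v_1 ≈ (0.6618, 0.7497)


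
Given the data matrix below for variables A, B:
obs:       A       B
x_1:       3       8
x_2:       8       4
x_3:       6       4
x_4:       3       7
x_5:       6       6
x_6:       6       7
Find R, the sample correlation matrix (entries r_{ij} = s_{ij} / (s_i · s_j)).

Step 1 — column means:
  mean(A) = (3 + 8 + 6 + 3 + 6 + 6) / 6 = 32/6 = 5.3333
  mean(B) = (8 + 4 + 4 + 7 + 6 + 7) / 6 = 36/6 = 6

Step 2 — sample variances and covariances s[i,j] = (1/(n-1)) · Σ_k (x_{k,i} - mean_i) · (x_{k,j} - mean_j), with n-1 = 5:
  s[A,A] = ((-2.3333)·(-2.3333) + (2.6667)·(2.6667) + (0.6667)·(0.6667) + (-2.3333)·(-2.3333) + (0.6667)·(0.6667) + (0.6667)·(0.6667)) / 5 = 19.3333/5 = 3.8667
  s[A,B] = ((-2.3333)·(2) + (2.6667)·(-2) + (0.6667)·(-2) + (-2.3333)·(1) + (0.6667)·(0) + (0.6667)·(1)) / 5 = -13/5 = -2.6
  s[B,B] = ((2)·(2) + (-2)·(-2) + (-2)·(-2) + (1)·(1) + (0)·(0) + (1)·(1)) / 5 = 14/5 = 2.8
  Sample standard deviations s_i = √(s[i,i]):
  s(A) = √(3.8667) = 1.9664
  s(B) = √(2.8) = 1.6733

Step 3 — r_{ij} = s_{ij} / (s_i · s_j):
  r[A,A] = 1 (diagonal).
  r[A,B] = -2.6 / (1.9664 · 1.6733) = -2.6 / 3.2904 = -0.7902
  r[B,B] = 1 (diagonal).

R is symmetric with unit diagonal. Assembling:

R = [[1, -0.7902],
 [-0.7902, 1]]


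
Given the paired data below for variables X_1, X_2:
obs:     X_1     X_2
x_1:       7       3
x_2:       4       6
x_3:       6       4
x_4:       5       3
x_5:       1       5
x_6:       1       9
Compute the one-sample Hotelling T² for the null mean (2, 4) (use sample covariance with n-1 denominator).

Step 1 — sample mean vector:
  mean(X_1) = (7 + 4 + 6 + 5 + 1 + 1) / 6 = 24/6 = 4
  mean(X_2) = (3 + 6 + 4 + 3 + 5 + 9) / 6 = 30/6 = 5
  x̄ = (4, 5),  deviation x̄ - mu_0 = (4, 5) - (2, 4) = (2, 1).

Step 2 — sample covariance matrix, S[i,j] = (1/(n-1)) · Σ_k (x_{k,i} - mean_i) · (x_{k,j} - mean_j), divisor n-1 = 5:
  S[X_1,X_1] = ((3)·(3) + (0)·(0) + (2)·(2) + (1)·(1) + (-3)·(-3) + (-3)·(-3)) / 5 = 32/5 = 6.4
  S[X_1,X_2] = ((3)·(-2) + (0)·(1) + (2)·(-1) + (1)·(-2) + (-3)·(0) + (-3)·(4)) / 5 = -22/5 = -4.4
  S[X_2,X_2] = ((-2)·(-2) + (1)·(1) + (-1)·(-1) + (-2)·(-2) + (0)·(0) + (4)·(4)) / 5 = 26/5 = 5.2
  S = [[6.4, -4.4],
 [-4.4, 5.2]].

Step 3 — invert S. det(S) = 6.4·5.2 - (-4.4)² = 13.92.
  S^{-1} = (1/det) · [[d, -b], [-b, a]] = [[0.3736, 0.3161],
 [0.3161, 0.4598]].

Step 4 — quadratic form (x̄ - mu_0)^T · S^{-1} · (x̄ - mu_0):
  S^{-1} · (x̄ - mu_0) = (1.0632, 1.092),
  (x̄ - mu_0)^T · [...] = (2)·(1.0632) + (1)·(1.092) = 3.2184.

Step 5 — scale by n: T² = 6 · 3.2184 = 19.3103.

T² ≈ 19.3103


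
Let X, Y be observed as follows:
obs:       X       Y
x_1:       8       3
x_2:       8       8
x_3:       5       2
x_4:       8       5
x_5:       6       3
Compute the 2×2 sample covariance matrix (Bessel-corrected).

Step 1 — column means:
  mean(X) = (8 + 8 + 5 + 8 + 6) / 5 = 35/5 = 7
  mean(Y) = (3 + 8 + 2 + 5 + 3) / 5 = 21/5 = 4.2

Step 2 — sample covariance S[i,j] = (1/(n-1)) · Σ_k (x_{k,i} - mean_i) · (x_{k,j} - mean_j), with n-1 = 4.
  S[X,X] = ((1)·(1) + (1)·(1) + (-2)·(-2) + (1)·(1) + (-1)·(-1)) / 4 = 8/4 = 2
  S[X,Y] = ((1)·(-1.2) + (1)·(3.8) + (-2)·(-2.2) + (1)·(0.8) + (-1)·(-1.2)) / 4 = 9/4 = 2.25
  S[Y,Y] = ((-1.2)·(-1.2) + (3.8)·(3.8) + (-2.2)·(-2.2) + (0.8)·(0.8) + (-1.2)·(-1.2)) / 4 = 22.8/4 = 5.7

S is symmetric (S[j,i] = S[i,j]). Assembling:

S = [[2, 2.25],
 [2.25, 5.7]]


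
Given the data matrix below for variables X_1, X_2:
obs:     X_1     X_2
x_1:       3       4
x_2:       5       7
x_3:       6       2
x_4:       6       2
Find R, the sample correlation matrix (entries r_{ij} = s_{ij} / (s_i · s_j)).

Step 1 — column means:
  mean(X_1) = (3 + 5 + 6 + 6) / 4 = 20/4 = 5
  mean(X_2) = (4 + 7 + 2 + 2) / 4 = 15/4 = 3.75

Step 2 — sample variances and covariances s[i,j] = (1/(n-1)) · Σ_k (x_{k,i} - mean_i) · (x_{k,j} - mean_j), with n-1 = 3:
  s[X_1,X_1] = ((-2)·(-2) + (0)·(0) + (1)·(1) + (1)·(1)) / 3 = 6/3 = 2
  s[X_1,X_2] = ((-2)·(0.25) + (0)·(3.25) + (1)·(-1.75) + (1)·(-1.75)) / 3 = -4/3 = -1.3333
  s[X_2,X_2] = ((0.25)·(0.25) + (3.25)·(3.25) + (-1.75)·(-1.75) + (-1.75)·(-1.75)) / 3 = 16.75/3 = 5.5833
  Sample standard deviations s_i = √(s[i,i]):
  s(X_1) = √(2) = 1.4142
  s(X_2) = √(5.5833) = 2.3629

Step 3 — r_{ij} = s_{ij} / (s_i · s_j):
  r[X_1,X_1] = 1 (diagonal).
  r[X_1,X_2] = -1.3333 / (1.4142 · 2.3629) = -1.3333 / 3.3417 = -0.399
  r[X_2,X_2] = 1 (diagonal).

R is symmetric with unit diagonal. Assembling:

R = [[1, -0.399],
 [-0.399, 1]]


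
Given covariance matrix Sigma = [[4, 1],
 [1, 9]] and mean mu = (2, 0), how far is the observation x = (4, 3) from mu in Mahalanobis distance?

Step 1 — centre the observation: (x - mu) = (2, 3).

Step 2 — invert Sigma. det(Sigma) = 4·9 - (1)² = 35.
  Sigma^{-1} = (1/det) · [[d, -b], [-b, a]] = [[0.2571, -0.0286],
 [-0.0286, 0.1143]].

Step 3 — form the quadratic (x - mu)^T · Sigma^{-1} · (x - mu):
  Sigma^{-1} · (x - mu) = (0.4286, 0.2857).
  (x - mu)^T · [Sigma^{-1} · (x - mu)] = (2)·(0.4286) + (3)·(0.2857) = 1.7143.

Step 4 — take square root: d = √(1.7143) ≈ 1.3093.

d(x, mu) = √(1.7143) ≈ 1.3093


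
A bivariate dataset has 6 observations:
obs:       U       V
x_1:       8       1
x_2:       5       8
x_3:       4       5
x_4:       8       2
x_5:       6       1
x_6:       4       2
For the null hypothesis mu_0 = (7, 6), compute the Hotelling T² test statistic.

Step 1 — sample mean vector:
  mean(U) = (8 + 5 + 4 + 8 + 6 + 4) / 6 = 35/6 = 5.8333
  mean(V) = (1 + 8 + 5 + 2 + 1 + 2) / 6 = 19/6 = 3.1667
  x̄ = (5.8333, 3.1667),  deviation x̄ - mu_0 = (5.8333, 3.1667) - (7, 6) = (-1.1667, -2.8333).

Step 2 — sample covariance matrix, S[i,j] = (1/(n-1)) · Σ_k (x_{k,i} - mean_i) · (x_{k,j} - mean_j), divisor n-1 = 5:
  S[U,U] = ((2.1667)·(2.1667) + (-0.8333)·(-0.8333) + (-1.8333)·(-1.8333) + (2.1667)·(2.1667) + (0.1667)·(0.1667) + (-1.8333)·(-1.8333)) / 5 = 16.8333/5 = 3.3667
  S[U,V] = ((2.1667)·(-2.1667) + (-0.8333)·(4.8333) + (-1.8333)·(1.8333) + (2.1667)·(-1.1667) + (0.1667)·(-2.1667) + (-1.8333)·(-1.1667)) / 5 = -12.8333/5 = -2.5667
  S[V,V] = ((-2.1667)·(-2.1667) + (4.8333)·(4.8333) + (1.8333)·(1.8333) + (-1.1667)·(-1.1667) + (-2.1667)·(-2.1667) + (-1.1667)·(-1.1667)) / 5 = 38.8333/5 = 7.7667
  S = [[3.3667, -2.5667],
 [-2.5667, 7.7667]].

Step 3 — invert S. det(S) = 3.3667·7.7667 - (-2.5667)² = 19.56.
  S^{-1} = (1/det) · [[d, -b], [-b, a]] = [[0.3971, 0.1312],
 [0.1312, 0.1721]].

Step 4 — quadratic form (x̄ - mu_0)^T · S^{-1} · (x̄ - mu_0):
  S^{-1} · (x̄ - mu_0) = (-0.835, -0.6408),
  (x̄ - mu_0)^T · [...] = (-1.1667)·(-0.835) + (-2.8333)·(-0.6408) = 2.7897.

Step 5 — scale by n: T² = 6 · 2.7897 = 16.7382.

T² ≈ 16.7382


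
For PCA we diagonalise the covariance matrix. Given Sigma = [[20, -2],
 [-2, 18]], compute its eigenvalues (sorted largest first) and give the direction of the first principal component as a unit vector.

Step 1 — characteristic polynomial of 2×2 Sigma:
  det(Sigma - λI) = λ² - trace · λ + det = 0.
  trace = 20 + 18 = 38, det = 20·18 - (-2)² = 356.
Step 2 — discriminant:
  Δ = trace² - 4·det = 1444 - 1424 = 20.
Step 3 — eigenvalues:
  λ = (trace ± √Δ)/2 = (38 ± 4.4721)/2,
  λ_1 = 21.2361,  λ_2 = 16.7639.

Step 4 — unit eigenvector for λ_1: solve (Sigma - λ_1 I)v = 0. First row:
  (20 - 21.2361)·v_x + (-2)·v_y = 0, i.e. (-1.2361)·v_x + (-2)·v_y = 0,
  so v ∝ (b, λ_1 - a) = (-2, 1.2361); multiply by -1 so the first entry is positive: u = (2, -1.2361).
  ||u|| = √((2)² + (-1.2361)²) = √(5.5279) ≈ 2.3511,
  v_1 = u/||u|| ≈ (0.8507, -0.5257) (||v_1|| = 1).

λ_1 = 21.2361,  λ_2 = 16.7639;  v_1 ≈ (0.8507, -0.5257)


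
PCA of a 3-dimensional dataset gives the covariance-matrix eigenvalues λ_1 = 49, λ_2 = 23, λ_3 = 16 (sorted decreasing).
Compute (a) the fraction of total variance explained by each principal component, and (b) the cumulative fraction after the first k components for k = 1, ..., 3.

Step 1 — total variance = trace(Sigma) = Σ λ_i = 49 + 23 + 16 = 88.

Step 2 — fraction explained by component i = λ_i / Σ λ:
  PC1: 49/88 = 0.5568
  PC2: 23/88 = 0.2614
  PC3: 16/88 = 0.1818

Step 3 — cumulative fraction after k components = (λ_1 + ... + λ_k) / Σ λ:
  k = 1: 49/88 = 0.5568
  k = 2: (49 + 23)/88 = 72/88 = 0.8182
  k = 3: (49 + 23 + 16)/88 = 88/88 = 1

Summary (fraction, with percent):

explained: PC1 0.5568 (55.68%), PC2 0.2614 (26.14%), PC3 0.1818 (18.18%);  cumulative: 0.5568, 0.8182, 1


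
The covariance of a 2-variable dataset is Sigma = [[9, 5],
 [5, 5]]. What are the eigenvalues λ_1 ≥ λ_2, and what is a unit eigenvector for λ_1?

Step 1 — characteristic polynomial of 2×2 Sigma:
  det(Sigma - λI) = λ² - trace · λ + det = 0.
  trace = 9 + 5 = 14, det = 9·5 - (5)² = 20.
Step 2 — discriminant:
  Δ = trace² - 4·det = 196 - 80 = 116.
Step 3 — eigenvalues:
  λ = (trace ± √Δ)/2 = (14 ± 10.7703)/2,
  λ_1 = 12.3852,  λ_2 = 1.6148.

Step 4 — unit eigenvector for λ_1: solve (Sigma - λ_1 I)v = 0. First row:
  (9 - 12.3852)·v_x + (5)·v_y = 0, i.e. (-3.3852)·v_x + (5)·v_y = 0,
  so v ∝ (b, λ_1 - a) = (5, 3.3852) = u.
  ||u|| = √((5)² + (3.3852)²) = √(36.4593) ≈ 6.0382,
  v_1 = u/||u|| ≈ (0.8281, 0.5606) (||v_1|| = 1).

λ_1 = 12.3852,  λ_2 = 1.6148;  v_1 ≈ (0.8281, 0.5606)


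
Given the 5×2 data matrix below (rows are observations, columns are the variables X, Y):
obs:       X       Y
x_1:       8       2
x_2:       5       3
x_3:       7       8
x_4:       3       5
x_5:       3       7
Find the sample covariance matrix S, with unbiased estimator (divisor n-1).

Step 1 — column means:
  mean(X) = (8 + 5 + 7 + 3 + 3) / 5 = 26/5 = 5.2
  mean(Y) = (2 + 3 + 8 + 5 + 7) / 5 = 25/5 = 5

Step 2 — sample covariance S[i,j] = (1/(n-1)) · Σ_k (x_{k,i} - mean_i) · (x_{k,j} - mean_j), with n-1 = 4.
  S[X,X] = ((2.8)·(2.8) + (-0.2)·(-0.2) + (1.8)·(1.8) + (-2.2)·(-2.2) + (-2.2)·(-2.2)) / 4 = 20.8/4 = 5.2
  S[X,Y] = ((2.8)·(-3) + (-0.2)·(-2) + (1.8)·(3) + (-2.2)·(0) + (-2.2)·(2)) / 4 = -7/4 = -1.75
  S[Y,Y] = ((-3)·(-3) + (-2)·(-2) + (3)·(3) + (0)·(0) + (2)·(2)) / 4 = 26/4 = 6.5

S is symmetric (S[j,i] = S[i,j]). Assembling:

S = [[5.2, -1.75],
 [-1.75, 6.5]]


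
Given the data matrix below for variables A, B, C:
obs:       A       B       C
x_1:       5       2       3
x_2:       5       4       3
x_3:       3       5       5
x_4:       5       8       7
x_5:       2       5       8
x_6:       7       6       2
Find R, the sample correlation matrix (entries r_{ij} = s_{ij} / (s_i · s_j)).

Step 1 — column means:
  mean(A) = (5 + 5 + 3 + 5 + 2 + 7) / 6 = 27/6 = 4.5
  mean(B) = (2 + 4 + 5 + 8 + 5 + 6) / 6 = 30/6 = 5
  mean(C) = (3 + 3 + 5 + 7 + 8 + 2) / 6 = 28/6 = 4.6667

Step 2 — sample variances and covariances s[i,j] = (1/(n-1)) · Σ_k (x_{k,i} - mean_i) · (x_{k,j} - mean_j), with n-1 = 5:
  s[A,A] = ((0.5)·(0.5) + (0.5)·(0.5) + (-1.5)·(-1.5) + (0.5)·(0.5) + (-2.5)·(-2.5) + (2.5)·(2.5)) / 5 = 15.5/5 = 3.1
  s[A,B] = ((0.5)·(-3) + (0.5)·(-1) + (-1.5)·(0) + (0.5)·(3) + (-2.5)·(0) + (2.5)·(1)) / 5 = 2/5 = 0.4
  s[A,C] = ((0.5)·(-1.6667) + (0.5)·(-1.6667) + (-1.5)·(0.3333) + (0.5)·(2.3333) + (-2.5)·(3.3333) + (2.5)·(-2.6667)) / 5 = -16/5 = -3.2
  s[B,B] = ((-3)·(-3) + (-1)·(-1) + (0)·(0) + (3)·(3) + (0)·(0) + (1)·(1)) / 5 = 20/5 = 4
  s[B,C] = ((-3)·(-1.6667) + (-1)·(-1.6667) + (0)·(0.3333) + (3)·(2.3333) + (0)·(3.3333) + (1)·(-2.6667)) / 5 = 11/5 = 2.2
  s[C,C] = ((-1.6667)·(-1.6667) + (-1.6667)·(-1.6667) + (0.3333)·(0.3333) + (2.3333)·(2.3333) + (3.3333)·(3.3333) + (-2.6667)·(-2.6667)) / 5 = 29.3333/5 = 5.8667
  Sample standard deviations s_i = √(s[i,i]):
  s(A) = √(3.1) = 1.7607
  s(B) = √(4) = 2
  s(C) = √(5.8667) = 2.4221

Step 3 — r_{ij} = s_{ij} / (s_i · s_j):
  r[A,A] = 1 (diagonal).
  r[A,B] = 0.4 / (1.7607 · 2) = 0.4 / 3.5214 = 0.1136
  r[A,C] = -3.2 / (1.7607 · 2.4221) = -3.2 / 4.2646 = -0.7504
  r[B,B] = 1 (diagonal).
  r[B,C] = 2.2 / (2 · 2.4221) = 2.2 / 4.8442 = 0.4541
  r[C,C] = 1 (diagonal).

R is symmetric with unit diagonal. Assembling:

R = [[1, 0.1136, -0.7504],
 [0.1136, 1, 0.4541],
 [-0.7504, 0.4541, 1]]


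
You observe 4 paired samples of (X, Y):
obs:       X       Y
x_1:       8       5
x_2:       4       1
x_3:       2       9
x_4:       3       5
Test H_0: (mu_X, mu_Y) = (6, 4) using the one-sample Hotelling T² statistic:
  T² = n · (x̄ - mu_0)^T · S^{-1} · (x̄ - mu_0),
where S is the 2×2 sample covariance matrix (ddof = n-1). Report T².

Step 1 — sample mean vector:
  mean(X) = (8 + 4 + 2 + 3) / 4 = 17/4 = 4.25
  mean(Y) = (5 + 1 + 9 + 5) / 4 = 20/4 = 5
  x̄ = (4.25, 5),  deviation x̄ - mu_0 = (4.25, 5) - (6, 4) = (-1.75, 1).

Step 2 — sample covariance matrix, S[i,j] = (1/(n-1)) · Σ_k (x_{k,i} - mean_i) · (x_{k,j} - mean_j), divisor n-1 = 3:
  S[X,X] = ((3.75)·(3.75) + (-0.25)·(-0.25) + (-2.25)·(-2.25) + (-1.25)·(-1.25)) / 3 = 20.75/3 = 6.9167
  S[X,Y] = ((3.75)·(0) + (-0.25)·(-4) + (-2.25)·(4) + (-1.25)·(0)) / 3 = -8/3 = -2.6667
  S[Y,Y] = ((0)·(0) + (-4)·(-4) + (4)·(4) + (0)·(0)) / 3 = 32/3 = 10.6667
  S = [[6.9167, -2.6667],
 [-2.6667, 10.6667]].

Step 3 — invert S. det(S) = 6.9167·10.6667 - (-2.6667)² = 66.6667.
  S^{-1} = (1/det) · [[d, -b], [-b, a]] = [[0.16, 0.04],
 [0.04, 0.1038]].

Step 4 — quadratic form (x̄ - mu_0)^T · S^{-1} · (x̄ - mu_0):
  S^{-1} · (x̄ - mu_0) = (-0.24, 0.0338),
  (x̄ - mu_0)^T · [...] = (-1.75)·(-0.24) + (1)·(0.0338) = 0.4538.

Step 5 — scale by n: T² = 4 · 0.4538 = 1.815.

T² ≈ 1.815


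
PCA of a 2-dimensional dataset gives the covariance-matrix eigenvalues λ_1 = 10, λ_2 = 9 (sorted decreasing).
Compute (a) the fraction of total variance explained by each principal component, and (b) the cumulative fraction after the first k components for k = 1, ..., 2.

Step 1 — total variance = trace(Sigma) = Σ λ_i = 10 + 9 = 19.

Step 2 — fraction explained by component i = λ_i / Σ λ:
  PC1: 10/19 = 0.5263
  PC2: 9/19 = 0.4737

Step 3 — cumulative fraction after k components = (λ_1 + ... + λ_k) / Σ λ:
  k = 1: 10/19 = 0.5263
  k = 2: (10 + 9)/19 = 19/19 = 1

Summary (fraction, with percent):

explained: PC1 0.5263 (52.63%), PC2 0.4737 (47.37%);  cumulative: 0.5263, 1


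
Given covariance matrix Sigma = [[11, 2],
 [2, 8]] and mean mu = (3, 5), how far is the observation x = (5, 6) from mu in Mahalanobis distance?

Step 1 — centre the observation: (x - mu) = (2, 1).

Step 2 — invert Sigma. det(Sigma) = 11·8 - (2)² = 84.
  Sigma^{-1} = (1/det) · [[d, -b], [-b, a]] = [[0.0952, -0.0238],
 [-0.0238, 0.131]].

Step 3 — form the quadratic (x - mu)^T · Sigma^{-1} · (x - mu):
  Sigma^{-1} · (x - mu) = (0.1667, 0.0833).
  (x - mu)^T · [Sigma^{-1} · (x - mu)] = (2)·(0.1667) + (1)·(0.0833) = 0.4167.

Step 4 — take square root: d = √(0.4167) ≈ 0.6455.

d(x, mu) = √(0.4167) ≈ 0.6455


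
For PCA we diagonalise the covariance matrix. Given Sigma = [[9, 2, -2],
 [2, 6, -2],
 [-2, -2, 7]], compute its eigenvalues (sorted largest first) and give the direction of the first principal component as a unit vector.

Step 1 — characteristic polynomial p(λ) = det(λI - Sigma) = λ³ - tr·λ² + c_1·λ - det, where tr = trace, c_1 = sum of the principal 2×2 minors, det = det(Sigma):
  tr = 9 + 6 + 7 = 22,
  c_1 = (9·6 - (2)²) + (9·7 - (-2)²) + (6·7 - (-2)²) = 50 + 59 + 38 = 147,
  det = 9·(6·7 - (-2)²) - (2)·((2)·7 - (-2)·(-2)) + (-2)·((2)·(-2) - 6·(-2)) = 9·(38) - (2)·(10) + (-2)·(8) = 306.
  So p(λ) = λ³ - 22λ² + 147λ - 306.
Step 2 — look for an integer root (rational root theorem: any rational root is an integer divisor of 306). Testing λ = 6:
  p(6) = 216 - 792 + 882 - 306 = 0  ✓
  Dividing out (λ - 6): p(λ) = (λ - 6)(λ² - 16λ + 51).
Step 3 — remaining eigenvalues from the quadratic λ² - 16λ + 51 = 0:
  Δ = 16² - 4·51 = 256 - 204 = 52,  λ = (16 ± √52)/2 = (16 ± 7.2111)/2 ≈ 11.6056 or 4.3944.
  Sorted: λ_1 = 11.6056,  λ_2 = 6,  λ_3 = 4.3944  (check: sum = 22 = tr ✓).

Step 4 — unit eigenvector for λ_1 ≈ 11.6056: v spans the null space of (Sigma - λ_1 I), whose rows are
  r_1 = (-2.6056, 2, -2),  r_2 = (2, -5.6056, -2),  r_3 = (-2, -2, -4.6056).
  v is orthogonal to every row, so take v ∝ r_1 × r_2 = ((2)·(-2) - (-2)·(-5.6056), (-2)·(2) - (-2.6056)·(-2), (-2.6056)·(-5.6056) - (2)·(2)) ≈ (-15.2111, -9.2111, 10.6056).
  Rescale (multiply by -1 so the first nonzero entry is positive): u = (15.2111, 9.2111, -10.6056).
  ||u|| = √((15.2111)² + (9.2111)² + (-10.6056)²) = √(428.6998) ≈ 20.7051,  v_1 = u/||u|| ≈ (0.7347, 0.4449, -0.5122) (||v_1|| = 1).

λ_1 = 11.6056,  λ_2 = 6,  λ_3 = 4.3944;  v_1 ≈ (0.7347, 0.4449, -0.5122)


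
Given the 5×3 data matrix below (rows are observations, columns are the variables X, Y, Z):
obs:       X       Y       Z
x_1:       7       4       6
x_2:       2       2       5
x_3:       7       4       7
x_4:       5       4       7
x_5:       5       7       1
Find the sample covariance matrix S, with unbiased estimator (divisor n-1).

Step 1 — column means:
  mean(X) = (7 + 2 + 7 + 5 + 5) / 5 = 26/5 = 5.2
  mean(Y) = (4 + 2 + 4 + 4 + 7) / 5 = 21/5 = 4.2
  mean(Z) = (6 + 5 + 7 + 7 + 1) / 5 = 26/5 = 5.2

Step 2 — sample covariance S[i,j] = (1/(n-1)) · Σ_k (x_{k,i} - mean_i) · (x_{k,j} - mean_j), with n-1 = 4.
  S[X,X] = ((1.8)·(1.8) + (-3.2)·(-3.2) + (1.8)·(1.8) + (-0.2)·(-0.2) + (-0.2)·(-0.2)) / 4 = 16.8/4 = 4.2
  S[X,Y] = ((1.8)·(-0.2) + (-3.2)·(-2.2) + (1.8)·(-0.2) + (-0.2)·(-0.2) + (-0.2)·(2.8)) / 4 = 5.8/4 = 1.45
  S[X,Z] = ((1.8)·(0.8) + (-3.2)·(-0.2) + (1.8)·(1.8) + (-0.2)·(1.8) + (-0.2)·(-4.2)) / 4 = 5.8/4 = 1.45
  S[Y,Y] = ((-0.2)·(-0.2) + (-2.2)·(-2.2) + (-0.2)·(-0.2) + (-0.2)·(-0.2) + (2.8)·(2.8)) / 4 = 12.8/4 = 3.2
  S[Y,Z] = ((-0.2)·(0.8) + (-2.2)·(-0.2) + (-0.2)·(1.8) + (-0.2)·(1.8) + (2.8)·(-4.2)) / 4 = -12.2/4 = -3.05
  S[Z,Z] = ((0.8)·(0.8) + (-0.2)·(-0.2) + (1.8)·(1.8) + (1.8)·(1.8) + (-4.2)·(-4.2)) / 4 = 24.8/4 = 6.2

S is symmetric (S[j,i] = S[i,j]). Assembling:

S = [[4.2, 1.45, 1.45],
 [1.45, 3.2, -3.05],
 [1.45, -3.05, 6.2]]


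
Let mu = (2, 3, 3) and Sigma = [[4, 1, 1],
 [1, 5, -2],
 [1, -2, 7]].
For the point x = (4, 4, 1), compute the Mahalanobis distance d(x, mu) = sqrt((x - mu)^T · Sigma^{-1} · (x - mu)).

Step 1 — centre the observation: (x - mu) = (2, 1, -2).

Step 2 — invert Sigma (cofactor / det for 3×3, or solve directly):
  Sigma^{-1} = [[0.287, -0.0833, -0.0648],
 [-0.0833, 0.25, 0.0833],
 [-0.0648, 0.0833, 0.1759]].

Step 3 — form the quadratic (x - mu)^T · Sigma^{-1} · (x - mu):
  Sigma^{-1} · (x - mu) = (0.6204, -0.0833, -0.3981).
  (x - mu)^T · [Sigma^{-1} · (x - mu)] = (2)·(0.6204) + (1)·(-0.0833) + (-2)·(-0.3981) = 1.9537.

Step 4 — take square root: d = √(1.9537) ≈ 1.3977.

d(x, mu) = √(1.9537) ≈ 1.3977


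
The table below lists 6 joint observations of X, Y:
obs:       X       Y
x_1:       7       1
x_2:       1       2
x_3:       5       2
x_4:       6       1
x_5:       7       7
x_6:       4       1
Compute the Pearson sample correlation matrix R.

Step 1 — column means:
  mean(X) = (7 + 1 + 5 + 6 + 7 + 4) / 6 = 30/6 = 5
  mean(Y) = (1 + 2 + 2 + 1 + 7 + 1) / 6 = 14/6 = 2.3333

Step 2 — sample variances and covariances s[i,j] = (1/(n-1)) · Σ_k (x_{k,i} - mean_i) · (x_{k,j} - mean_j), with n-1 = 5:
  s[X,X] = ((2)·(2) + (-4)·(-4) + (0)·(0) + (1)·(1) + (2)·(2) + (-1)·(-1)) / 5 = 26/5 = 5.2
  s[X,Y] = ((2)·(-1.3333) + (-4)·(-0.3333) + (0)·(-0.3333) + (1)·(-1.3333) + (2)·(4.6667) + (-1)·(-1.3333)) / 5 = 8/5 = 1.6
  s[Y,Y] = ((-1.3333)·(-1.3333) + (-0.3333)·(-0.3333) + (-0.3333)·(-0.3333) + (-1.3333)·(-1.3333) + (4.6667)·(4.6667) + (-1.3333)·(-1.3333)) / 5 = 27.3333/5 = 5.4667
  Sample standard deviations s_i = √(s[i,i]):
  s(X) = √(5.2) = 2.2804
  s(Y) = √(5.4667) = 2.3381

Step 3 — r_{ij} = s_{ij} / (s_i · s_j):
  r[X,X] = 1 (diagonal).
  r[X,Y] = 1.6 / (2.2804 · 2.3381) = 1.6 / 5.3317 = 0.3001
  r[Y,Y] = 1 (diagonal).

R is symmetric with unit diagonal. Assembling:

R = [[1, 0.3001],
 [0.3001, 1]]


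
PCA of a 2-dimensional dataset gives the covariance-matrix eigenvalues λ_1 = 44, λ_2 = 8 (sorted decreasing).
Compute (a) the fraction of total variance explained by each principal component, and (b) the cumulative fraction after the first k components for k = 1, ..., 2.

Step 1 — total variance = trace(Sigma) = Σ λ_i = 44 + 8 = 52.

Step 2 — fraction explained by component i = λ_i / Σ λ:
  PC1: 44/52 = 0.8462
  PC2: 8/52 = 0.1538

Step 3 — cumulative fraction after k components = (λ_1 + ... + λ_k) / Σ λ:
  k = 1: 44/52 = 0.8462
  k = 2: (44 + 8)/52 = 52/52 = 1

Summary (fraction, with percent):

explained: PC1 0.8462 (84.62%), PC2 0.1538 (15.38%);  cumulative: 0.8462, 1


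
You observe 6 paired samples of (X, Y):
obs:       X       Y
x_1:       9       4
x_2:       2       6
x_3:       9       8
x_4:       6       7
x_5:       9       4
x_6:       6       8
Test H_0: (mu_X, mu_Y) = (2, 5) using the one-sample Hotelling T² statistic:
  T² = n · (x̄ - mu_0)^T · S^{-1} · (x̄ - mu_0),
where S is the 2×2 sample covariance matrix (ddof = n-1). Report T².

Step 1 — sample mean vector:
  mean(X) = (9 + 2 + 9 + 6 + 9 + 6) / 6 = 41/6 = 6.8333
  mean(Y) = (4 + 6 + 8 + 7 + 4 + 8) / 6 = 37/6 = 6.1667
  x̄ = (6.8333, 6.1667),  deviation x̄ - mu_0 = (6.8333, 6.1667) - (2, 5) = (4.8333, 1.1667).

Step 2 — sample covariance matrix, S[i,j] = (1/(n-1)) · Σ_k (x_{k,i} - mean_i) · (x_{k,j} - mean_j), divisor n-1 = 5:
  S[X,X] = ((2.1667)·(2.1667) + (-4.8333)·(-4.8333) + (2.1667)·(2.1667) + (-0.8333)·(-0.8333) + (2.1667)·(2.1667) + (-0.8333)·(-0.8333)) / 5 = 38.8333/5 = 7.7667
  S[X,Y] = ((2.1667)·(-2.1667) + (-4.8333)·(-0.1667) + (2.1667)·(1.8333) + (-0.8333)·(0.8333) + (2.1667)·(-2.1667) + (-0.8333)·(1.8333)) / 5 = -6.8333/5 = -1.3667
  S[Y,Y] = ((-2.1667)·(-2.1667) + (-0.1667)·(-0.1667) + (1.8333)·(1.8333) + (0.8333)·(0.8333) + (-2.1667)·(-2.1667) + (1.8333)·(1.8333)) / 5 = 16.8333/5 = 3.3667
  S = [[7.7667, -1.3667],
 [-1.3667, 3.3667]].

Step 3 — invert S. det(S) = 7.7667·3.3667 - (-1.3667)² = 24.28.
  S^{-1} = (1/det) · [[d, -b], [-b, a]] = [[0.1387, 0.0563],
 [0.0563, 0.3199]].

Step 4 — quadratic form (x̄ - mu_0)^T · S^{-1} · (x̄ - mu_0):
  S^{-1} · (x̄ - mu_0) = (0.7359, 0.6452),
  (x̄ - mu_0)^T · [...] = (4.8333)·(0.7359) + (1.1667)·(0.6452) = 4.3094.

Step 5 — scale by n: T² = 6 · 4.3094 = 25.8567.

T² ≈ 25.8567


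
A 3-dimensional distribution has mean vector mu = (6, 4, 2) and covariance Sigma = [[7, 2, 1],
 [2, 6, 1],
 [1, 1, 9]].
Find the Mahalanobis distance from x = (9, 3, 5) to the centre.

Step 1 — centre the observation: (x - mu) = (3, -1, 3).

Step 2 — invert Sigma (cofactor / det for 3×3, or solve directly):
  Sigma^{-1} = [[0.1592, -0.0511, -0.012],
 [-0.0511, 0.1862, -0.015],
 [-0.012, -0.015, 0.1141]].

Step 3 — form the quadratic (x - mu)^T · Sigma^{-1} · (x - mu):
  Sigma^{-1} · (x - mu) = (0.4925, -0.3844, 0.3213).
  (x - mu)^T · [Sigma^{-1} · (x - mu)] = (3)·(0.4925) + (-1)·(-0.3844) + (3)·(0.3213) = 2.8258.

Step 4 — take square root: d = √(2.8258) ≈ 1.681.

d(x, mu) = √(2.8258) ≈ 1.681


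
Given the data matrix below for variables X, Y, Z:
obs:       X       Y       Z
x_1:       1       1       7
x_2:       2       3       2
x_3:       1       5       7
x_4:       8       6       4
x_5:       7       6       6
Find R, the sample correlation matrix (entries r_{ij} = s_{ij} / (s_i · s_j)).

Step 1 — column means:
  mean(X) = (1 + 2 + 1 + 8 + 7) / 5 = 19/5 = 3.8
  mean(Y) = (1 + 3 + 5 + 6 + 6) / 5 = 21/5 = 4.2
  mean(Z) = (7 + 2 + 7 + 4 + 6) / 5 = 26/5 = 5.2

Step 2 — sample variances and covariances s[i,j] = (1/(n-1)) · Σ_k (x_{k,i} - mean_i) · (x_{k,j} - mean_j), with n-1 = 4:
  s[X,X] = ((-2.8)·(-2.8) + (-1.8)·(-1.8) + (-2.8)·(-2.8) + (4.2)·(4.2) + (3.2)·(3.2)) / 4 = 46.8/4 = 11.7
  s[X,Y] = ((-2.8)·(-3.2) + (-1.8)·(-1.2) + (-2.8)·(0.8) + (4.2)·(1.8) + (3.2)·(1.8)) / 4 = 22.2/4 = 5.55
  s[X,Z] = ((-2.8)·(1.8) + (-1.8)·(-3.2) + (-2.8)·(1.8) + (4.2)·(-1.2) + (3.2)·(0.8)) / 4 = -6.8/4 = -1.7
  s[Y,Y] = ((-3.2)·(-3.2) + (-1.2)·(-1.2) + (0.8)·(0.8) + (1.8)·(1.8) + (1.8)·(1.8)) / 4 = 18.8/4 = 4.7
  s[Y,Z] = ((-3.2)·(1.8) + (-1.2)·(-3.2) + (0.8)·(1.8) + (1.8)·(-1.2) + (1.8)·(0.8)) / 4 = -1.2/4 = -0.3
  s[Z,Z] = ((1.8)·(1.8) + (-3.2)·(-3.2) + (1.8)·(1.8) + (-1.2)·(-1.2) + (0.8)·(0.8)) / 4 = 18.8/4 = 4.7
  Sample standard deviations s_i = √(s[i,i]):
  s(X) = √(11.7) = 3.4205
  s(Y) = √(4.7) = 2.1679
  s(Z) = √(4.7) = 2.1679

Step 3 — r_{ij} = s_{ij} / (s_i · s_j):
  r[X,X] = 1 (diagonal).
  r[X,Y] = 5.55 / (3.4205 · 2.1679) = 5.55 / 7.4155 = 0.7484
  r[X,Z] = -1.7 / (3.4205 · 2.1679) = -1.7 / 7.4155 = -0.2292
  r[Y,Y] = 1 (diagonal).
  r[Y,Z] = -0.3 / (2.1679 · 2.1679) = -0.3 / 4.7 = -0.0638
  r[Z,Z] = 1 (diagonal).

R is symmetric with unit diagonal. Assembling:

R = [[1, 0.7484, -0.2292],
 [0.7484, 1, -0.0638],
 [-0.2292, -0.0638, 1]]


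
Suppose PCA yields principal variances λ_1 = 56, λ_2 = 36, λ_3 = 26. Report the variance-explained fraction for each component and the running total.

Step 1 — total variance = trace(Sigma) = Σ λ_i = 56 + 36 + 26 = 118.

Step 2 — fraction explained by component i = λ_i / Σ λ:
  PC1: 56/118 = 0.4746
  PC2: 36/118 = 0.3051
  PC3: 26/118 = 0.2203

Step 3 — cumulative fraction after k components = (λ_1 + ... + λ_k) / Σ λ:
  k = 1: 56/118 = 0.4746
  k = 2: (56 + 36)/118 = 92/118 = 0.7797
  k = 3: (56 + 36 + 26)/118 = 118/118 = 1

Summary (fraction, with percent):

explained: PC1 0.4746 (47.46%), PC2 0.3051 (30.51%), PC3 0.2203 (22.03%);  cumulative: 0.4746, 0.7797, 1


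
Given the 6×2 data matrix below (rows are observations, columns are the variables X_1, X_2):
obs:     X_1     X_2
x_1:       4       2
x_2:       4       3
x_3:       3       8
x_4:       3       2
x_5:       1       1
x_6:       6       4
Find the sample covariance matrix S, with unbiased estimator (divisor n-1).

Step 1 — column means:
  mean(X_1) = (4 + 4 + 3 + 3 + 1 + 6) / 6 = 21/6 = 3.5
  mean(X_2) = (2 + 3 + 8 + 2 + 1 + 4) / 6 = 20/6 = 3.3333

Step 2 — sample covariance S[i,j] = (1/(n-1)) · Σ_k (x_{k,i} - mean_i) · (x_{k,j} - mean_j), with n-1 = 5.
  S[X_1,X_1] = ((0.5)·(0.5) + (0.5)·(0.5) + (-0.5)·(-0.5) + (-0.5)·(-0.5) + (-2.5)·(-2.5) + (2.5)·(2.5)) / 5 = 13.5/5 = 2.7
  S[X_1,X_2] = ((0.5)·(-1.3333) + (0.5)·(-0.3333) + (-0.5)·(4.6667) + (-0.5)·(-1.3333) + (-2.5)·(-2.3333) + (2.5)·(0.6667)) / 5 = 5/5 = 1
  S[X_2,X_2] = ((-1.3333)·(-1.3333) + (-0.3333)·(-0.3333) + (4.6667)·(4.6667) + (-1.3333)·(-1.3333) + (-2.3333)·(-2.3333) + (0.6667)·(0.6667)) / 5 = 31.3333/5 = 6.2667

S is symmetric (S[j,i] = S[i,j]). Assembling:

S = [[2.7, 1],
 [1, 6.2667]]


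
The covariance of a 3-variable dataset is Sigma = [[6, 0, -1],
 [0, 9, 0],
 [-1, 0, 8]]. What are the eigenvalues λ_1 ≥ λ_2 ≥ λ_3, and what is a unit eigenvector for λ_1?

Step 1 — characteristic polynomial p(λ) = det(λI - Sigma) = λ³ - tr·λ² + c_1·λ - det, where tr = trace, c_1 = sum of the principal 2×2 minors, det = det(Sigma):
  tr = 6 + 9 + 8 = 23,
  c_1 = (6·9 - (0)²) + (6·8 - (-1)²) + (9·8 - (0)²) = 54 + 47 + 72 = 173,
  det = 6·(9·8 - (0)²) - (0)·((0)·8 - (0)·(-1)) + (-1)·((0)·(0) - 9·(-1)) = 6·(72) - (0)·(0) + (-1)·(9) = 423.
  So p(λ) = λ³ - 23λ² + 173λ - 423.
Step 2 — look for an integer root (rational root theorem: any rational root is an integer divisor of 423). Testing λ = 9:
  p(9) = 729 - 1863 + 1557 - 423 = 0  ✓
  Dividing out (λ - 9): p(λ) = (λ - 9)(λ² - 14λ + 47).
Step 3 — remaining eigenvalues from the quadratic λ² - 14λ + 47 = 0:
  Δ = 14² - 4·47 = 196 - 188 = 8,  λ = (14 ± √8)/2 = (14 ± 2.8284)/2 ≈ 8.4142 or 5.5858.
  Sorted: λ_1 = 9,  λ_2 = 8.4142,  λ_3 = 5.5858  (check: sum = 23 = tr ✓).

Step 4 — unit eigenvector for λ_1 = 9: v spans the null space of (Sigma - λ_1 I), whose rows are
  r_1 = (-3, 0, -1),  r_2 = (0, 0, 0),  r_3 = (-1, 0, -1).
  v is orthogonal to every row, so take v ∝ r_1 × r_3 = ((0)·(-1) - (-1)·(0), (-1)·(-1) - (-3)·(-1), (-3)·(0) - (0)·(-1)) = (0, -2, 0).
  Rescale (divide by 2; multiply by -1 so the first nonzero entry is positive): u = (0, 1, 0).
  ||u|| = √((0)² + (1)² + (0)²) = √(1) = 1,  v_1 = u/||u|| ≈ (0, 1, 0) (||v_1|| = 1).

λ_1 = 9,  λ_2 = 8.4142,  λ_3 = 5.5858;  v_1 ≈ (0, 1, 0)


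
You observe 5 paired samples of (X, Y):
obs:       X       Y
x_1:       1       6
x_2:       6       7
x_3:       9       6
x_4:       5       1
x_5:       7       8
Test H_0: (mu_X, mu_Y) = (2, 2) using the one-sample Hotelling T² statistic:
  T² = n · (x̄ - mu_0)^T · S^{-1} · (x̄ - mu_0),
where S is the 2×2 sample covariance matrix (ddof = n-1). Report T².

Step 1 — sample mean vector:
  mean(X) = (1 + 6 + 9 + 5 + 7) / 5 = 28/5 = 5.6
  mean(Y) = (6 + 7 + 6 + 1 + 8) / 5 = 28/5 = 5.6
  x̄ = (5.6, 5.6),  deviation x̄ - mu_0 = (5.6, 5.6) - (2, 2) = (3.6, 3.6).

Step 2 — sample covariance matrix, S[i,j] = (1/(n-1)) · Σ_k (x_{k,i} - mean_i) · (x_{k,j} - mean_j), divisor n-1 = 4:
  S[X,X] = ((-4.6)·(-4.6) + (0.4)·(0.4) + (3.4)·(3.4) + (-0.6)·(-0.6) + (1.4)·(1.4)) / 4 = 35.2/4 = 8.8
  S[X,Y] = ((-4.6)·(0.4) + (0.4)·(1.4) + (3.4)·(0.4) + (-0.6)·(-4.6) + (1.4)·(2.4)) / 4 = 6.2/4 = 1.55
  S[Y,Y] = ((0.4)·(0.4) + (1.4)·(1.4) + (0.4)·(0.4) + (-4.6)·(-4.6) + (2.4)·(2.4)) / 4 = 29.2/4 = 7.3
  S = [[8.8, 1.55],
 [1.55, 7.3]].

Step 3 — invert S. det(S) = 8.8·7.3 - (1.55)² = 61.8375.
  S^{-1} = (1/det) · [[d, -b], [-b, a]] = [[0.1181, -0.0251],
 [-0.0251, 0.1423]].

Step 4 — quadratic form (x̄ - mu_0)^T · S^{-1} · (x̄ - mu_0):
  S^{-1} · (x̄ - mu_0) = (0.3347, 0.4221),
  (x̄ - mu_0)^T · [...] = (3.6)·(0.3347) + (3.6)·(0.4221) = 2.7246.

Step 5 — scale by n: T² = 5 · 2.7246 = 13.6228.

T² ≈ 13.6228


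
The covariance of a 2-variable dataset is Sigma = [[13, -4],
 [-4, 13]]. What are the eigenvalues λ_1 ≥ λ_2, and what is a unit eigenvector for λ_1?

Step 1 — characteristic polynomial of 2×2 Sigma:
  det(Sigma - λI) = λ² - trace · λ + det = 0.
  trace = 13 + 13 = 26, det = 13·13 - (-4)² = 153.
Step 2 — discriminant:
  Δ = trace² - 4·det = 676 - 612 = 64.
Step 3 — eigenvalues:
  λ = (trace ± √Δ)/2 = (26 ± 8)/2,
  λ_1 = 17,  λ_2 = 9.

Step 4 — unit eigenvector for λ_1: solve (Sigma - λ_1 I)v = 0. First row:
  (13 - 17)·v_x + (-4)·v_y = 0, i.e. (-4)·v_x + (-4)·v_y = 0,
  so v ∝ (b, λ_1 - a) = (-4, 4); multiply by -1 so the first entry is positive: u = (4, -4).
  ||u|| = √((4)² + (-4)²) = √(32) ≈ 5.6569,
  v_1 = u/||u|| ≈ (0.7071, -0.7071) (||v_1|| = 1).

λ_1 = 17,  λ_2 = 9;  v_1 ≈ (0.7071, -0.7071)


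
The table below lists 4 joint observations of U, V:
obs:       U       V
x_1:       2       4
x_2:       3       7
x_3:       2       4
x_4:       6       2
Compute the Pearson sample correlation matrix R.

Step 1 — column means:
  mean(U) = (2 + 3 + 2 + 6) / 4 = 13/4 = 3.25
  mean(V) = (4 + 7 + 4 + 2) / 4 = 17/4 = 4.25

Step 2 — sample variances and covariances s[i,j] = (1/(n-1)) · Σ_k (x_{k,i} - mean_i) · (x_{k,j} - mean_j), with n-1 = 3:
  s[U,U] = ((-1.25)·(-1.25) + (-0.25)·(-0.25) + (-1.25)·(-1.25) + (2.75)·(2.75)) / 3 = 10.75/3 = 3.5833
  s[U,V] = ((-1.25)·(-0.25) + (-0.25)·(2.75) + (-1.25)·(-0.25) + (2.75)·(-2.25)) / 3 = -6.25/3 = -2.0833
  s[V,V] = ((-0.25)·(-0.25) + (2.75)·(2.75) + (-0.25)·(-0.25) + (-2.25)·(-2.25)) / 3 = 12.75/3 = 4.25
  Sample standard deviations s_i = √(s[i,i]):
  s(U) = √(3.5833) = 1.893
  s(V) = √(4.25) = 2.0616

Step 3 — r_{ij} = s_{ij} / (s_i · s_j):
  r[U,U] = 1 (diagonal).
  r[U,V] = -2.0833 / (1.893 · 2.0616) = -2.0833 / 3.9025 = -0.5339
  r[V,V] = 1 (diagonal).

R is symmetric with unit diagonal. Assembling:

R = [[1, -0.5339],
 [-0.5339, 1]]


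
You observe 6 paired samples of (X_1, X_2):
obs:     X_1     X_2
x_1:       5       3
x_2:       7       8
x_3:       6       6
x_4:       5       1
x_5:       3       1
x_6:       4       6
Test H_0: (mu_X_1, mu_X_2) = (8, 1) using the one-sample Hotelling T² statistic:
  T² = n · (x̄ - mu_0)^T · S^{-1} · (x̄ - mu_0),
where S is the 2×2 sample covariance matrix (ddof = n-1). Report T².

Step 1 — sample mean vector:
  mean(X_1) = (5 + 7 + 6 + 5 + 3 + 4) / 6 = 30/6 = 5
  mean(X_2) = (3 + 8 + 6 + 1 + 1 + 6) / 6 = 25/6 = 4.1667
  x̄ = (5, 4.1667),  deviation x̄ - mu_0 = (5, 4.1667) - (8, 1) = (-3, 3.1667).

Step 2 — sample covariance matrix, S[i,j] = (1/(n-1)) · Σ_k (x_{k,i} - mean_i) · (x_{k,j} - mean_j), divisor n-1 = 5:
  S[X_1,X_1] = ((0)·(0) + (2)·(2) + (1)·(1) + (0)·(0) + (-2)·(-2) + (-1)·(-1)) / 5 = 10/5 = 2
  S[X_1,X_2] = ((0)·(-1.1667) + (2)·(3.8333) + (1)·(1.8333) + (0)·(-3.1667) + (-2)·(-3.1667) + (-1)·(1.8333)) / 5 = 14/5 = 2.8
  S[X_2,X_2] = ((-1.1667)·(-1.1667) + (3.8333)·(3.8333) + (1.8333)·(1.8333) + (-3.1667)·(-3.1667) + (-3.1667)·(-3.1667) + (1.8333)·(1.8333)) / 5 = 42.8333/5 = 8.5667
  S = [[2, 2.8],
 [2.8, 8.5667]].

Step 3 — invert S. det(S) = 2·8.5667 - (2.8)² = 9.2933.
  S^{-1} = (1/det) · [[d, -b], [-b, a]] = [[0.9218, -0.3013],
 [-0.3013, 0.2152]].

Step 4 — quadratic form (x̄ - mu_0)^T · S^{-1} · (x̄ - mu_0):
  S^{-1} · (x̄ - mu_0) = (-3.7195, 1.5854),
  (x̄ - mu_0)^T · [...] = (-3)·(-3.7195) + (3.1667)·(1.5854) = 16.1789.

Step 5 — scale by n: T² = 6 · 16.1789 = 97.0732.

T² ≈ 97.0732


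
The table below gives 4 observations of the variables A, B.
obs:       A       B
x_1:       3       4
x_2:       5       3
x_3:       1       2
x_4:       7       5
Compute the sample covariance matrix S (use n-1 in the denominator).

Step 1 — column means:
  mean(A) = (3 + 5 + 1 + 7) / 4 = 16/4 = 4
  mean(B) = (4 + 3 + 2 + 5) / 4 = 14/4 = 3.5

Step 2 — sample covariance S[i,j] = (1/(n-1)) · Σ_k (x_{k,i} - mean_i) · (x_{k,j} - mean_j), with n-1 = 3.
  S[A,A] = ((-1)·(-1) + (1)·(1) + (-3)·(-3) + (3)·(3)) / 3 = 20/3 = 6.6667
  S[A,B] = ((-1)·(0.5) + (1)·(-0.5) + (-3)·(-1.5) + (3)·(1.5)) / 3 = 8/3 = 2.6667
  S[B,B] = ((0.5)·(0.5) + (-0.5)·(-0.5) + (-1.5)·(-1.5) + (1.5)·(1.5)) / 3 = 5/3 = 1.6667

S is symmetric (S[j,i] = S[i,j]). Assembling:

S = [[6.6667, 2.6667],
 [2.6667, 1.6667]]
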